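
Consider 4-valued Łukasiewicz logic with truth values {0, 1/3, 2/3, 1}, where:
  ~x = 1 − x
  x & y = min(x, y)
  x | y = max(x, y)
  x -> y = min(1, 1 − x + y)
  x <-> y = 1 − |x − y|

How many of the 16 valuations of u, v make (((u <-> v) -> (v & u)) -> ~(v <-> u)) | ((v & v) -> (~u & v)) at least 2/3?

u = 0, v = 0 ↦ 1  ≥
u = 0, v = 1/3 ↦ 1  ≥
u = 0, v = 2/3 ↦ 1  ≥
u = 0, v = 1 ↦ 1  ≥
u = 1/3, v = 0 ↦ 1  ≥
u = 1/3, v = 1/3 ↦ 1  ≥
u = 1/3, v = 2/3 ↦ 1  ≥
u = 1/3, v = 1 ↦ 2/3  ≥
u = 2/3, v = 0 ↦ 1  ≥
u = 2/3, v = 1/3 ↦ 1  ≥
u = 2/3, v = 2/3 ↦ 2/3  ≥
u = 2/3, v = 1 ↦ 1/3  <
u = 1, v = 0 ↦ 1  ≥
u = 1, v = 1/3 ↦ 2/3  ≥
u = 1, v = 2/3 ↦ 1/3  <
u = 1, v = 1 ↦ 0  <
So 13 of the 16 assignments meet the threshold.

13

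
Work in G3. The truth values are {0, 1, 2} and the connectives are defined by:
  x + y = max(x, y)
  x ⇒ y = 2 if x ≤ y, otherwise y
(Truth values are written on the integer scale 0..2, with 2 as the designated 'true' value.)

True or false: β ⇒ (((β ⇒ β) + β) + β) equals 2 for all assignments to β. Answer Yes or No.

β = 0 ↦ 2
β = 1 ↦ 2
β = 2 ↦ 2
Every assignment gives a value ≥ 2.

Yes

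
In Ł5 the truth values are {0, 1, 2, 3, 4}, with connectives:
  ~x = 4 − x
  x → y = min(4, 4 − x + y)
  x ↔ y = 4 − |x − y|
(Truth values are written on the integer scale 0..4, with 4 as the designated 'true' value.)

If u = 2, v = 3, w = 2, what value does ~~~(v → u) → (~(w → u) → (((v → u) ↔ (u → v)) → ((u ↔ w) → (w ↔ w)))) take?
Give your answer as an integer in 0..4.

v → u = 3 → 2 = 3
~(v → u) = ~3 = 1
~~(v → u) = ~1 = 3
~~~(v → u) = ~3 = 1
w → u = 2 → 2 = 4
~(w → u) = ~4 = 0
v → u = 3 → 2 = 3
u → v = 2 → 3 = 4
(v → u) ↔ (u → v) = 3 ↔ 4 = 3
u ↔ w = 2 ↔ 2 = 4
w ↔ w = 2 ↔ 2 = 4
(u ↔ w) → (w ↔ w) = 4 → 4 = 4
((v → u) ↔ (u → v)) → ((u ↔ w) → (w ↔ w)) = 3 → 4 = 4
~(w → u) → (((v → u) ↔ (u → v)) → ((u ↔ w) → (w ↔ w))) = 0 → 4 = 4
~~~(v → u) → (~(w → u) → (((v → u) ↔ (u → v)) → ((u ↔ w) → (w ↔ w)))) = 1 → 4 = 4

4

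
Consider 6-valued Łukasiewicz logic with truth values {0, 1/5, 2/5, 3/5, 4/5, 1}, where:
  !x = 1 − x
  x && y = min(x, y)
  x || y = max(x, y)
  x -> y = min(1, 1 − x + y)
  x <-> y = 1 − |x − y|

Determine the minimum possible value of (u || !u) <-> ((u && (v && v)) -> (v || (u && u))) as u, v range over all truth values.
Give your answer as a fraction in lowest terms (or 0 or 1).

Take u = 2/5, v = 0:
!u = !2/5 = 3/5
u || !u = 2/5 || 3/5 = 3/5
v && v = 0 && 0 = 0
u && (v && v) = 2/5 && 0 = 0
u && u = 2/5 && 2/5 = 2/5
v || (u && u) = 0 || 2/5 = 2/5
(u && (v && v)) -> (v || (u && u)) = 0 -> 2/5 = 1
(u || !u) <-> ((u && (v && v)) -> (v || (u && u))) = 3/5 <-> 1 = 3/5
No assignment yields a value below 3/5, so this is the minimum.

3/5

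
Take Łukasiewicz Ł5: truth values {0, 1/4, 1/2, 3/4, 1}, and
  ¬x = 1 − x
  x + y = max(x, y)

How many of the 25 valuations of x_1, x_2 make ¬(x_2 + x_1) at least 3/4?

value 1: 1 assignment (counts)
value 3/4: 3 assignments (counts)
value 1/2: 5 assignments
value 1/4: 7 assignments
value 0: 9 assignments
So 4 of the 25 assignments meet the threshold.

4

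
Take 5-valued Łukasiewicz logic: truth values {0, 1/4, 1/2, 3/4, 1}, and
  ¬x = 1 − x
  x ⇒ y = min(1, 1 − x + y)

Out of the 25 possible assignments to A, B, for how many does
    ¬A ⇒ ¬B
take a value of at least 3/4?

19

value 1: 15 assignments (counts)
value 3/4: 4 assignments (counts)
value 1/2: 3 assignments
value 1/4: 2 assignments
value 0: 1 assignment
So 19 of the 25 assignments meet the threshold.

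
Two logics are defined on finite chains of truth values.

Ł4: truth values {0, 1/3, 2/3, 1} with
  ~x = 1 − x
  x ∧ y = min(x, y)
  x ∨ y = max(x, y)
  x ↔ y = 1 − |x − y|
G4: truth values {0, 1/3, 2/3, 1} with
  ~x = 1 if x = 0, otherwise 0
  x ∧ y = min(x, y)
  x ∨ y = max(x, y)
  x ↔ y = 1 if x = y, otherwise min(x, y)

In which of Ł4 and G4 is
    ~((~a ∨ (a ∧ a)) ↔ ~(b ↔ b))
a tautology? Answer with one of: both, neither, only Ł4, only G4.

only G4

In Ł4: at a = 1/3, b = 0 the value is 2/3 — not a tautology.
In G4: every assignment gives 1 — tautology.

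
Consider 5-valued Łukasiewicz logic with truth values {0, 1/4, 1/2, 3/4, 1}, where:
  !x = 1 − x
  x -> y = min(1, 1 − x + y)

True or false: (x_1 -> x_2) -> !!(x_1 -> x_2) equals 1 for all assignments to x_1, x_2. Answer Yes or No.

At x_1 = 0, x_2 = 3/4, for instance:
x_1 -> x_2 = 0 -> 3/4 = 1
!(x_1 -> x_2) = !1 = 0
!!(x_1 -> x_2) = !0 = 1
(x_1 -> x_2) -> !!(x_1 -> x_2) = 1 -> 1 = 1
and checking the remaining 24 assignments likewise gives ≥ 1 in every case.

Yes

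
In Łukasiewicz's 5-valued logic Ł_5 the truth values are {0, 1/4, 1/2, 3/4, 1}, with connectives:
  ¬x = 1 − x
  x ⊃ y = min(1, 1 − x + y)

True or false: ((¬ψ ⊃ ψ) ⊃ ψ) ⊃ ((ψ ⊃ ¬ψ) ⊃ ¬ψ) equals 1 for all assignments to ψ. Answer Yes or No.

ψ = 0 ↦ 1
ψ = 1/4 ↦ 1
ψ = 1/2 ↦ 1
ψ = 3/4 ↦ 1
ψ = 1 ↦ 1
Every assignment gives a value ≥ 1.

Yes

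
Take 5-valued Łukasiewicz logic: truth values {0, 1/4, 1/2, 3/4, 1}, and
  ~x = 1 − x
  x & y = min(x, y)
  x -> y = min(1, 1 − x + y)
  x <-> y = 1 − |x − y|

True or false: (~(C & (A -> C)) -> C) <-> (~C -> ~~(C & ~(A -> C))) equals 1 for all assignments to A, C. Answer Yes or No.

No

Counterexample: take A = 0, C = 1/4.
A -> C = 0 -> 1/4 = 1
C & (A -> C) = 1/4 & 1 = 1/4
~(C & (A -> C)) = ~1/4 = 3/4
~(C & (A -> C)) -> C = 3/4 -> 1/4 = 1/2
~C = ~1/4 = 3/4
A -> C = 0 -> 1/4 = 1
~(A -> C) = ~1 = 0
C & ~(A -> C) = 1/4 & 0 = 0
~(C & ~(A -> C)) = ~0 = 1
~~(C & ~(A -> C)) = ~1 = 0
~C -> ~~(C & ~(A -> C)) = 3/4 -> 0 = 1/4
(~(C & (A -> C)) -> C) <-> (~C -> ~~(C & ~(A -> C))) = 1/2 <-> 1/4 = 3/4
This gives 3/4 ≠ 1.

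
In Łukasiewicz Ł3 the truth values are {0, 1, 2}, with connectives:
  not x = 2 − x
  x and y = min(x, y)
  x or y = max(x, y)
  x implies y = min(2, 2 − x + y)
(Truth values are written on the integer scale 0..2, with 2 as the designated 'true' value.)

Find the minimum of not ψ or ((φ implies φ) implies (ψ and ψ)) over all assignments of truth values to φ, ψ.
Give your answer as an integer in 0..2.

1

Take φ = 0, ψ = 1:
not ψ = not 1 = 1
φ implies φ = 0 implies 0 = 2
ψ and ψ = 1 and 1 = 1
(φ implies φ) implies (ψ and ψ) = 2 implies 1 = 1
not ψ or ((φ implies φ) implies (ψ and ψ)) = 1 or 1 = 1
No assignment yields a value below 1, so this is the minimum.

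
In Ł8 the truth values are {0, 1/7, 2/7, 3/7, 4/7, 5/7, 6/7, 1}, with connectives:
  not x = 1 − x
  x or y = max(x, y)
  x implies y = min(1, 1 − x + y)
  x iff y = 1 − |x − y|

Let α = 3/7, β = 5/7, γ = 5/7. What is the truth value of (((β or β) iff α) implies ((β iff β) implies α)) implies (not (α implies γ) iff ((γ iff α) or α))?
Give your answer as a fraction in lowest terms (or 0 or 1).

β or β = 5/7 or 5/7 = 5/7
(β or β) iff α = 5/7 iff 3/7 = 5/7
β iff β = 5/7 iff 5/7 = 1
(β iff β) implies α = 1 implies 3/7 = 3/7
((β or β) iff α) implies ((β iff β) implies α) = 5/7 implies 3/7 = 5/7
α implies γ = 3/7 implies 5/7 = 1
not (α implies γ) = not 1 = 0
γ iff α = 5/7 iff 3/7 = 5/7
(γ iff α) or α = 5/7 or 3/7 = 5/7
not (α implies γ) iff ((γ iff α) or α) = 0 iff 5/7 = 2/7
(((β or β) iff α) implies ((β iff β) implies α)) implies (not (α implies γ) iff ((γ iff α) or α)) = 5/7 implies 2/7 = 4/7

4/7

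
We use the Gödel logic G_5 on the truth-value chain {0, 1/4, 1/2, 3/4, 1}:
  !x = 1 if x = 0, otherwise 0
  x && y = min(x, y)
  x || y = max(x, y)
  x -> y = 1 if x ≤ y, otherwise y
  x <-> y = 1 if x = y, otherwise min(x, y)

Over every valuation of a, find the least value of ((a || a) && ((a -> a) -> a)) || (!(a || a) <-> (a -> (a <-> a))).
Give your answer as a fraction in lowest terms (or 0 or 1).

1/4

Take a = 1/4:
a || a = 1/4 || 1/4 = 1/4
a -> a = 1/4 -> 1/4 = 1
(a -> a) -> a = 1 -> 1/4 = 1/4
(a || a) && ((a -> a) -> a) = 1/4 && 1/4 = 1/4
a || a = 1/4 || 1/4 = 1/4
!(a || a) = !1/4 = 0
a <-> a = 1/4 <-> 1/4 = 1
a -> (a <-> a) = 1/4 -> 1 = 1
!(a || a) <-> (a -> (a <-> a)) = 0 <-> 1 = 0
((a || a) && ((a -> a) -> a)) || (!(a || a) <-> (a -> (a <-> a))) = 1/4 || 0 = 1/4
No assignment yields a value below 1/4, so this is the minimum.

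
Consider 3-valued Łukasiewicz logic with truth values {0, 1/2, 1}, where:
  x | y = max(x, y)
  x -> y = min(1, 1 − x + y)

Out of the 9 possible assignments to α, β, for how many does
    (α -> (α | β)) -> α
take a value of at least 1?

3

α = 0, β = 0 ↦ 0  <
α = 0, β = 1/2 ↦ 0  <
α = 0, β = 1 ↦ 0  <
α = 1/2, β = 0 ↦ 1/2  <
α = 1/2, β = 1/2 ↦ 1/2  <
α = 1/2, β = 1 ↦ 1/2  <
α = 1, β = 0 ↦ 1  ≥
α = 1, β = 1/2 ↦ 1  ≥
α = 1, β = 1 ↦ 1  ≥
So 3 of the 9 assignments meet the threshold.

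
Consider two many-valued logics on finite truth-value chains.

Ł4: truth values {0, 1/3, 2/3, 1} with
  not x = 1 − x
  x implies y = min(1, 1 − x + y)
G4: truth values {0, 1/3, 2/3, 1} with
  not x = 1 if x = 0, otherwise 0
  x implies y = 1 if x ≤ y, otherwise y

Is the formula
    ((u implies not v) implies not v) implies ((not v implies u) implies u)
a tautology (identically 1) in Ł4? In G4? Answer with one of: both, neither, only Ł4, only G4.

In Ł4: every assignment gives 1 — tautology.
In G4: at u = 1/3, v = 1/3 the value is 1/3 — not a tautology.

only Ł4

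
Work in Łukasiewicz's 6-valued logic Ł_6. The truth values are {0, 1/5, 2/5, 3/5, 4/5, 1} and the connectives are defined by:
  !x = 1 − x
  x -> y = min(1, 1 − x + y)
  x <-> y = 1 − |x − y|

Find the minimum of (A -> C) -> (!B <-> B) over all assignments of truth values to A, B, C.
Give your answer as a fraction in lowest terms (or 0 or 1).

0

Take A = 0, B = 0, C = 0:
A -> C = 0 -> 0 = 1
!B = !0 = 1
!B <-> B = 1 <-> 0 = 0
(A -> C) -> (!B <-> B) = 1 -> 0 = 0
No assignment yields a value below 0, so this is the minimum.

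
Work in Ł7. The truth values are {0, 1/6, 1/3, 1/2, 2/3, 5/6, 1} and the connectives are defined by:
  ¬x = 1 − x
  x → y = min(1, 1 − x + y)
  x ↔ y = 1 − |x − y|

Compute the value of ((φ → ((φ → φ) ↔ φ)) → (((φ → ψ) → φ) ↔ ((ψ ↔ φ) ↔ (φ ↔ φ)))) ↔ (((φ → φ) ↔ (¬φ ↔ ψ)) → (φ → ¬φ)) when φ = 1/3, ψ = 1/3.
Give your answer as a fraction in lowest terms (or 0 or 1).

φ → φ = 1/3 → 1/3 = 1
(φ → φ) ↔ φ = 1 ↔ 1/3 = 1/3
φ → ((φ → φ) ↔ φ) = 1/3 → 1/3 = 1
φ → ψ = 1/3 → 1/3 = 1
(φ → ψ) → φ = 1 → 1/3 = 1/3
ψ ↔ φ = 1/3 ↔ 1/3 = 1
φ ↔ φ = 1/3 ↔ 1/3 = 1
(ψ ↔ φ) ↔ (φ ↔ φ) = 1 ↔ 1 = 1
((φ → ψ) → φ) ↔ ((ψ ↔ φ) ↔ (φ ↔ φ)) = 1/3 ↔ 1 = 1/3
(φ → ((φ → φ) ↔ φ)) → (((φ → ψ) → φ) ↔ ((ψ ↔ φ) ↔ (φ ↔ φ))) = 1 → 1/3 = 1/3
φ → φ = 1/3 → 1/3 = 1
¬φ = ¬1/3 = 2/3
¬φ ↔ ψ = 2/3 ↔ 1/3 = 2/3
(φ → φ) ↔ (¬φ ↔ ψ) = 1 ↔ 2/3 = 2/3
¬φ = ¬1/3 = 2/3
φ → ¬φ = 1/3 → 2/3 = 1
((φ → φ) ↔ (¬φ ↔ ψ)) → (φ → ¬φ) = 2/3 → 1 = 1
((φ → ((φ → φ) ↔ φ)) → (((φ → ψ) → φ) ↔ ((ψ ↔ φ) ↔ (φ ↔ φ)))) ↔ (((φ → φ) ↔ (¬φ ↔ ψ)) → (φ → ¬φ)) = 1/3 ↔ 1 = 1/3

1/3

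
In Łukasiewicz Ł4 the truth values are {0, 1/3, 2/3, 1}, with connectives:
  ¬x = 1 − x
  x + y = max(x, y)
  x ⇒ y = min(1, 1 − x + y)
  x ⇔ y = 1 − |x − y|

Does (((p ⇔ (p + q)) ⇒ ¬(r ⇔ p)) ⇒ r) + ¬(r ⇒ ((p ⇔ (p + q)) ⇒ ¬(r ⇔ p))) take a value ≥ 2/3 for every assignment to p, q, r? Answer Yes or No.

No

Counterexample: take p = 0, q = 2/3, r = 0.
p + q = 0 + 2/3 = 2/3
p ⇔ (p + q) = 0 ⇔ 2/3 = 1/3
r ⇔ p = 0 ⇔ 0 = 1
¬(r ⇔ p) = ¬1 = 0
(p ⇔ (p + q)) ⇒ ¬(r ⇔ p) = 1/3 ⇒ 0 = 2/3
((p ⇔ (p + q)) ⇒ ¬(r ⇔ p)) ⇒ r = 2/3 ⇒ 0 = 1/3
r ⇒ ((p ⇔ (p + q)) ⇒ ¬(r ⇔ p)) = 0 ⇒ 2/3 = 1
¬(r ⇒ ((p ⇔ (p + q)) ⇒ ¬(r ⇔ p))) = ¬1 = 0
(((p ⇔ (p + q)) ⇒ ¬(r ⇔ p)) ⇒ r) + ¬(r ⇒ ((p ⇔ (p + q)) ⇒ ¬(r ⇔ p))) = 1/3 + 0 = 1/3
This gives 1/3, which is below 2/3.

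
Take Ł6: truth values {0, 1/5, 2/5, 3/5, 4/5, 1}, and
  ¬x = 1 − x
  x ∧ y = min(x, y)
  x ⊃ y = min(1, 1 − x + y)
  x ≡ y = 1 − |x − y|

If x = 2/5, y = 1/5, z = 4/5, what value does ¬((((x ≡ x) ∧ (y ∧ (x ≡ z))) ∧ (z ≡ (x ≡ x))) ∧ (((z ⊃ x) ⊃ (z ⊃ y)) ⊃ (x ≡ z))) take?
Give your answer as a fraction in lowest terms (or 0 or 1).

4/5

x ≡ x = 2/5 ≡ 2/5 = 1
x ≡ z = 2/5 ≡ 4/5 = 3/5
y ∧ (x ≡ z) = 1/5 ∧ 3/5 = 1/5
(x ≡ x) ∧ (y ∧ (x ≡ z)) = 1 ∧ 1/5 = 1/5
x ≡ x = 2/5 ≡ 2/5 = 1
z ≡ (x ≡ x) = 4/5 ≡ 1 = 4/5
((x ≡ x) ∧ (y ∧ (x ≡ z))) ∧ (z ≡ (x ≡ x)) = 1/5 ∧ 4/5 = 1/5
z ⊃ x = 4/5 ⊃ 2/5 = 3/5
z ⊃ y = 4/5 ⊃ 1/5 = 2/5
(z ⊃ x) ⊃ (z ⊃ y) = 3/5 ⊃ 2/5 = 4/5
x ≡ z = 2/5 ≡ 4/5 = 3/5
((z ⊃ x) ⊃ (z ⊃ y)) ⊃ (x ≡ z) = 4/5 ⊃ 3/5 = 4/5
(((x ≡ x) ∧ (y ∧ (x ≡ z))) ∧ (z ≡ (x ≡ x))) ∧ (((z ⊃ x) ⊃ (z ⊃ y)) ⊃ (x ≡ z)) = 1/5 ∧ 4/5 = 1/5
¬((((x ≡ x) ∧ (y ∧ (x ≡ z))) ∧ (z ≡ (x ≡ x))) ∧ (((z ⊃ x) ⊃ (z ⊃ y)) ⊃ (x ≡ z))) = ¬1/5 = 4/5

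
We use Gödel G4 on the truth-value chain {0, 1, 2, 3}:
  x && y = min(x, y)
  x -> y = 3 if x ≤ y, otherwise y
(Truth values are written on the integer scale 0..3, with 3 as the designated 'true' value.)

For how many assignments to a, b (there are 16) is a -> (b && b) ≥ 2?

a = 0, b = 0 ↦ 3  ≥
a = 0, b = 1 ↦ 3  ≥
a = 0, b = 2 ↦ 3  ≥
a = 0, b = 3 ↦ 3  ≥
a = 1, b = 0 ↦ 0  <
a = 1, b = 1 ↦ 3  ≥
a = 1, b = 2 ↦ 3  ≥
a = 1, b = 3 ↦ 3  ≥
a = 2, b = 0 ↦ 0  <
a = 2, b = 1 ↦ 1  <
a = 2, b = 2 ↦ 3  ≥
a = 2, b = 3 ↦ 3  ≥
a = 3, b = 0 ↦ 0  <
a = 3, b = 1 ↦ 1  <
a = 3, b = 2 ↦ 2  ≥
a = 3, b = 3 ↦ 3  ≥
So 11 of the 16 assignments meet the threshold.

11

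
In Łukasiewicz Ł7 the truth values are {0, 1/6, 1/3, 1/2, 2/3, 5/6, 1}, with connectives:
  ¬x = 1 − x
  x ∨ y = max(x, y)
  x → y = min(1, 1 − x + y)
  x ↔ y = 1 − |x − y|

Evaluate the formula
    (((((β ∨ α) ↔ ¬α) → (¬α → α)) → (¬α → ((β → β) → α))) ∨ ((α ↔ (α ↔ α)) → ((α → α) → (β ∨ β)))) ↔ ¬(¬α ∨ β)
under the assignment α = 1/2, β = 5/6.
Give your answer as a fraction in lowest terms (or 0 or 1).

β ∨ α = 5/6 ∨ 1/2 = 5/6
¬α = ¬1/2 = 1/2
(β ∨ α) ↔ ¬α = 5/6 ↔ 1/2 = 2/3
¬α = ¬1/2 = 1/2
¬α → α = 1/2 → 1/2 = 1
((β ∨ α) ↔ ¬α) → (¬α → α) = 2/3 → 1 = 1
¬α = ¬1/2 = 1/2
β → β = 5/6 → 5/6 = 1
(β → β) → α = 1 → 1/2 = 1/2
¬α → ((β → β) → α) = 1/2 → 1/2 = 1
(((β ∨ α) ↔ ¬α) → (¬α → α)) → (¬α → ((β → β) → α)) = 1 → 1 = 1
α ↔ α = 1/2 ↔ 1/2 = 1
α ↔ (α ↔ α) = 1/2 ↔ 1 = 1/2
α → α = 1/2 → 1/2 = 1
β ∨ β = 5/6 ∨ 5/6 = 5/6
(α → α) → (β ∨ β) = 1 → 5/6 = 5/6
(α ↔ (α ↔ α)) → ((α → α) → (β ∨ β)) = 1/2 → 5/6 = 1
((((β ∨ α) ↔ ¬α) → (¬α → α)) → (¬α → ((β → β) → α))) ∨ ((α ↔ (α ↔ α)) → ((α → α) → (β ∨ β))) = 1 ∨ 1 = 1
¬α = ¬1/2 = 1/2
¬α ∨ β = 1/2 ∨ 5/6 = 5/6
¬(¬α ∨ β) = ¬5/6 = 1/6
(((((β ∨ α) ↔ ¬α) → (¬α → α)) → (¬α → ((β → β) → α))) ∨ ((α ↔ (α ↔ α)) → ((α → α) → (β ∨ β)))) ↔ ¬(¬α ∨ β) = 1 ↔ 1/6 = 1/6

1/6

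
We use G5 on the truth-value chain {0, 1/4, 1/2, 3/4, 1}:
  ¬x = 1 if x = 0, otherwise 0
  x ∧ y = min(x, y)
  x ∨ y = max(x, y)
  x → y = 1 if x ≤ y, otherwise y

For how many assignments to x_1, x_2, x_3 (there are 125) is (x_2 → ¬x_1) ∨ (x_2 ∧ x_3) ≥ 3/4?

value 1: 49 assignments (counts)
value 3/4: 12 assignments (counts)
value 1/2: 20 assignments
value 1/4: 28 assignments
value 0: 16 assignments
So 61 of the 125 assignments meet the threshold.

61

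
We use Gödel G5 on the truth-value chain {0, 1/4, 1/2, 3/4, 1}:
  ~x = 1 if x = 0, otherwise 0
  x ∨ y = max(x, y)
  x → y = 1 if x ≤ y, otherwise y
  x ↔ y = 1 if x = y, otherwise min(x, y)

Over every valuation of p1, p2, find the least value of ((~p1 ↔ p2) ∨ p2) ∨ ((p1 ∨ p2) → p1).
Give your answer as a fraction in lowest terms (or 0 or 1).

1/4

Take p1 = 0, p2 = 1/4:
~p1 = ~0 = 1
~p1 ↔ p2 = 1 ↔ 1/4 = 1/4
(~p1 ↔ p2) ∨ p2 = 1/4 ∨ 1/4 = 1/4
p1 ∨ p2 = 0 ∨ 1/4 = 1/4
(p1 ∨ p2) → p1 = 1/4 → 0 = 0
((~p1 ↔ p2) ∨ p2) ∨ ((p1 ∨ p2) → p1) = 1/4 ∨ 0 = 1/4
No assignment yields a value below 1/4, so this is the minimum.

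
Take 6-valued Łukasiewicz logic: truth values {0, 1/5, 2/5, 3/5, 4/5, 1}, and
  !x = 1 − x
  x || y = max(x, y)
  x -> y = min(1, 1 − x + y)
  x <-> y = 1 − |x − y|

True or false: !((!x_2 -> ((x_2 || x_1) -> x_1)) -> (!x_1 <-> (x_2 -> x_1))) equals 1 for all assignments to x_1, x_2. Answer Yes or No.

No

Counterexample: take x_1 = 0, x_2 = 0.
!x_2 = !0 = 1
x_2 || x_1 = 0 || 0 = 0
(x_2 || x_1) -> x_1 = 0 -> 0 = 1
!x_2 -> ((x_2 || x_1) -> x_1) = 1 -> 1 = 1
!x_1 = !0 = 1
x_2 -> x_1 = 0 -> 0 = 1
!x_1 <-> (x_2 -> x_1) = 1 <-> 1 = 1
(!x_2 -> ((x_2 || x_1) -> x_1)) -> (!x_1 <-> (x_2 -> x_1)) = 1 -> 1 = 1
!((!x_2 -> ((x_2 || x_1) -> x_1)) -> (!x_1 <-> (x_2 -> x_1))) = !1 = 0
This gives 0 ≠ 1.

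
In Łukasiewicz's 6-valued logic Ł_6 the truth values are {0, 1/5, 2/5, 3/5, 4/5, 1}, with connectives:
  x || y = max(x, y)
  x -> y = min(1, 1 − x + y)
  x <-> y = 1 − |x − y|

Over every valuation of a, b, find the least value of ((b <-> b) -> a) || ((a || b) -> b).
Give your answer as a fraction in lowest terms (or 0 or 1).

3/5

Take a = 2/5, b = 0:
b <-> b = 0 <-> 0 = 1
(b <-> b) -> a = 1 -> 2/5 = 2/5
a || b = 2/5 || 0 = 2/5
(a || b) -> b = 2/5 -> 0 = 3/5
((b <-> b) -> a) || ((a || b) -> b) = 2/5 || 3/5 = 3/5
No assignment yields a value below 3/5, so this is the minimum.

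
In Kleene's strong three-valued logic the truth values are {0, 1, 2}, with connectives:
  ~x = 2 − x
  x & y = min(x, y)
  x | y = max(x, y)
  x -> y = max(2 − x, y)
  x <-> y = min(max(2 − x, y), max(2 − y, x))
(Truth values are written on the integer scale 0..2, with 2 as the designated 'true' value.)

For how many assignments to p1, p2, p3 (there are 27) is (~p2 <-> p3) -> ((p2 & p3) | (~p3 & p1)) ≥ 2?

value 2: 8 assignments (counts)
value 1: 15 assignments
value 0: 4 assignments
So 8 of the 27 assignments meet the threshold.

8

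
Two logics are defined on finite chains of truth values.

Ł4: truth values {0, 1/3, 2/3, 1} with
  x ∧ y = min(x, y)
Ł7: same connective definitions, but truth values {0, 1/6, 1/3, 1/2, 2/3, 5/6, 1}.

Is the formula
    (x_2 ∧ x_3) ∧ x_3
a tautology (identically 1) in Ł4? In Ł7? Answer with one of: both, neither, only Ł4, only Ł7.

neither

In Ł4: at x_2 = 0, x_3 = 0 the value is 0 — not a tautology.
In Ł7: at x_2 = 0, x_3 = 0 the value is 0 — not a tautology.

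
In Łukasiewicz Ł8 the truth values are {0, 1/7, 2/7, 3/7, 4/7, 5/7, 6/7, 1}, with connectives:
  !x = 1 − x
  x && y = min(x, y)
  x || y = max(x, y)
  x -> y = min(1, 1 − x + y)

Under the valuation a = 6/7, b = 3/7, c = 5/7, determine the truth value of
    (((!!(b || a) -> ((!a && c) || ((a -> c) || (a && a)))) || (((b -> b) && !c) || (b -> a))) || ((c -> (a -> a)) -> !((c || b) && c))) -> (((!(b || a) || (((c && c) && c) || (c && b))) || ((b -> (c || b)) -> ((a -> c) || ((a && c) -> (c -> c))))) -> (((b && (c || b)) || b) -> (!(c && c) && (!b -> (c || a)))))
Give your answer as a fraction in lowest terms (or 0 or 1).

b || a = 3/7 || 6/7 = 6/7
!(b || a) = !6/7 = 1/7
!!(b || a) = !1/7 = 6/7
!a = !6/7 = 1/7
!a && c = 1/7 && 5/7 = 1/7
a -> c = 6/7 -> 5/7 = 6/7
a && a = 6/7 && 6/7 = 6/7
(a -> c) || (a && a) = 6/7 || 6/7 = 6/7
(!a && c) || ((a -> c) || (a && a)) = 1/7 || 6/7 = 6/7
!!(b || a) -> ((!a && c) || ((a -> c) || (a && a))) = 6/7 -> 6/7 = 1
b -> b = 3/7 -> 3/7 = 1
!c = !5/7 = 2/7
(b -> b) && !c = 1 && 2/7 = 2/7
b -> a = 3/7 -> 6/7 = 1
((b -> b) && !c) || (b -> a) = 2/7 || 1 = 1
(!!(b || a) -> ((!a && c) || ((a -> c) || (a && a)))) || (((b -> b) && !c) || (b -> a)) = 1 || 1 = 1
a -> a = 6/7 -> 6/7 = 1
c -> (a -> a) = 5/7 -> 1 = 1
c || b = 5/7 || 3/7 = 5/7
(c || b) && c = 5/7 && 5/7 = 5/7
!((c || b) && c) = !5/7 = 2/7
(c -> (a -> a)) -> !((c || b) && c) = 1 -> 2/7 = 2/7
((!!(b || a) -> ((!a && c) || ((a -> c) || (a && a)))) || (((b -> b) && !c) || (b -> a))) || ((c -> (a -> a)) -> !((c || b) && c)) = 1 || 2/7 = 1
b || a = 3/7 || 6/7 = 6/7
!(b || a) = !6/7 = 1/7
c && c = 5/7 && 5/7 = 5/7
(c && c) && c = 5/7 && 5/7 = 5/7
c && b = 5/7 && 3/7 = 3/7
((c && c) && c) || (c && b) = 5/7 || 3/7 = 5/7
!(b || a) || (((c && c) && c) || (c && b)) = 1/7 || 5/7 = 5/7
c || b = 5/7 || 3/7 = 5/7
b -> (c || b) = 3/7 -> 5/7 = 1
a -> c = 6/7 -> 5/7 = 6/7
a && c = 6/7 && 5/7 = 5/7
c -> c = 5/7 -> 5/7 = 1
(a && c) -> (c -> c) = 5/7 -> 1 = 1
(a -> c) || ((a && c) -> (c -> c)) = 6/7 || 1 = 1
(b -> (c || b)) -> ((a -> c) || ((a && c) -> (c -> c))) = 1 -> 1 = 1
(!(b || a) || (((c && c) && c) || (c && b))) || ((b -> (c || b)) -> ((a -> c) || ((a && c) -> (c -> c)))) = 5/7 || 1 = 1
c || b = 5/7 || 3/7 = 5/7
b && (c || b) = 3/7 && 5/7 = 3/7
(b && (c || b)) || b = 3/7 || 3/7 = 3/7
c && c = 5/7 && 5/7 = 5/7
!(c && c) = !5/7 = 2/7
!b = !3/7 = 4/7
c || a = 5/7 || 6/7 = 6/7
!b -> (c || a) = 4/7 -> 6/7 = 1
!(c && c) && (!b -> (c || a)) = 2/7 && 1 = 2/7
((b && (c || b)) || b) -> (!(c && c) && (!b -> (c || a))) = 3/7 -> 2/7 = 6/7
((!(b || a) || (((c && c) && c) || (c && b))) || ((b -> (c || b)) -> ((a -> c) || ((a && c) -> (c -> c))))) -> (((b && (c || b)) || b) -> (!(c && c) && (!b -> (c || a)))) = 1 -> 6/7 = 6/7
(((!!(b || a) -> ((!a && c) || ((a -> c) || (a && a)))) || (((b -> b) && !c) || (b -> a))) || ((c -> (a -> a)) -> !((c || b) && c))) -> (((!(b || a) || (((c && c) && c) || (c && b))) || ((b -> (c || b)) -> ((a -> c) || ((a && c) -> (c -> c))))) -> (((b && (c || b)) || b) -> (!(c && c) && (!b -> (c || a))))) = 1 -> 6/7 = 6/7

6/7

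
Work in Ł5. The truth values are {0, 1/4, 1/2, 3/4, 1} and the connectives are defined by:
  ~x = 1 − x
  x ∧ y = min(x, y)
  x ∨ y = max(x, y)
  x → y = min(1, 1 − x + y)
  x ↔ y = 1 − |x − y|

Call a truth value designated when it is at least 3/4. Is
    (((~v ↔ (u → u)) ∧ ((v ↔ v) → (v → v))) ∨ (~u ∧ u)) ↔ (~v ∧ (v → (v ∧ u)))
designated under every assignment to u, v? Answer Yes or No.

Counterexample: take u = 1/2, v = 1.
~v = ~1 = 0
u → u = 1/2 → 1/2 = 1
~v ↔ (u → u) = 0 ↔ 1 = 0
v ↔ v = 1 ↔ 1 = 1
v → v = 1 → 1 = 1
(v ↔ v) → (v → v) = 1 → 1 = 1
(~v ↔ (u → u)) ∧ ((v ↔ v) → (v → v)) = 0 ∧ 1 = 0
~u = ~1/2 = 1/2
~u ∧ u = 1/2 ∧ 1/2 = 1/2
((~v ↔ (u → u)) ∧ ((v ↔ v) → (v → v))) ∨ (~u ∧ u) = 0 ∨ 1/2 = 1/2
~v = ~1 = 0
v ∧ u = 1 ∧ 1/2 = 1/2
v → (v ∧ u) = 1 → 1/2 = 1/2
~v ∧ (v → (v ∧ u)) = 0 ∧ 1/2 = 0
(((~v ↔ (u → u)) ∧ ((v ↔ v) → (v → v))) ∨ (~u ∧ u)) ↔ (~v ∧ (v → (v ∧ u))) = 1/2 ↔ 0 = 1/2
This gives 1/2, which is below 3/4.

No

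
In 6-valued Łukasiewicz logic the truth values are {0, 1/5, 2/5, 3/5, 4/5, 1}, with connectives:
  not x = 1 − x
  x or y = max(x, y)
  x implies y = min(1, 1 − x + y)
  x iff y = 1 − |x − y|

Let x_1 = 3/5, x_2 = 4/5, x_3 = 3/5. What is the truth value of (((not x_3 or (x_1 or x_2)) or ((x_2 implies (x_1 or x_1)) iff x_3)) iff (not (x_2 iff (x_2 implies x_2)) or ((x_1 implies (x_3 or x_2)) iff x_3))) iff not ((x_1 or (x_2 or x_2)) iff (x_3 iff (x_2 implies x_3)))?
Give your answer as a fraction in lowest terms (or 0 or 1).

1/5

not x_3 = not 3/5 = 2/5
x_1 or x_2 = 3/5 or 4/5 = 4/5
not x_3 or (x_1 or x_2) = 2/5 or 4/5 = 4/5
x_1 or x_1 = 3/5 or 3/5 = 3/5
x_2 implies (x_1 or x_1) = 4/5 implies 3/5 = 4/5
(x_2 implies (x_1 or x_1)) iff x_3 = 4/5 iff 3/5 = 4/5
(not x_3 or (x_1 or x_2)) or ((x_2 implies (x_1 or x_1)) iff x_3) = 4/5 or 4/5 = 4/5
x_2 implies x_2 = 4/5 implies 4/5 = 1
x_2 iff (x_2 implies x_2) = 4/5 iff 1 = 4/5
not (x_2 iff (x_2 implies x_2)) = not 4/5 = 1/5
x_3 or x_2 = 3/5 or 4/5 = 4/5
x_1 implies (x_3 or x_2) = 3/5 implies 4/5 = 1
(x_1 implies (x_3 or x_2)) iff x_3 = 1 iff 3/5 = 3/5
not (x_2 iff (x_2 implies x_2)) or ((x_1 implies (x_3 or x_2)) iff x_3) = 1/5 or 3/5 = 3/5
((not x_3 or (x_1 or x_2)) or ((x_2 implies (x_1 or x_1)) iff x_3)) iff (not (x_2 iff (x_2 implies x_2)) or ((x_1 implies (x_3 or x_2)) iff x_3)) = 4/5 iff 3/5 = 4/5
x_2 or x_2 = 4/5 or 4/5 = 4/5
x_1 or (x_2 or x_2) = 3/5 or 4/5 = 4/5
x_2 implies x_3 = 4/5 implies 3/5 = 4/5
x_3 iff (x_2 implies x_3) = 3/5 iff 4/5 = 4/5
(x_1 or (x_2 or x_2)) iff (x_3 iff (x_2 implies x_3)) = 4/5 iff 4/5 = 1
not ((x_1 or (x_2 or x_2)) iff (x_3 iff (x_2 implies x_3))) = not 1 = 0
(((not x_3 or (x_1 or x_2)) or ((x_2 implies (x_1 or x_1)) iff x_3)) iff (not (x_2 iff (x_2 implies x_2)) or ((x_1 implies (x_3 or x_2)) iff x_3))) iff not ((x_1 or (x_2 or x_2)) iff (x_3 iff (x_2 implies x_3))) = 4/5 iff 0 = 1/5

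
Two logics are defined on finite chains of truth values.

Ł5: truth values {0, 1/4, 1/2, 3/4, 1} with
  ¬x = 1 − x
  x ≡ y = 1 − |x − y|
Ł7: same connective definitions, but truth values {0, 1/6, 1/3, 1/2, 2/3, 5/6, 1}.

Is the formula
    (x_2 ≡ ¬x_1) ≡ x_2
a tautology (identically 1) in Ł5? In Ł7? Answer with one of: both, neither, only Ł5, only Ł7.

neither

In Ł5: at x_1 = 1/4, x_2 = 0 the value is 3/4 — not a tautology.
In Ł7: at x_1 = 1/6, x_2 = 0 the value is 5/6 — not a tautology.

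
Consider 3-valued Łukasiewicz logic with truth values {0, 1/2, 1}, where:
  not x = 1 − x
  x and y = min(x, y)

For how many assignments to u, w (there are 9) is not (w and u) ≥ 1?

u = 0, w = 0 ↦ 1  ≥
u = 0, w = 1/2 ↦ 1  ≥
u = 0, w = 1 ↦ 1  ≥
u = 1/2, w = 0 ↦ 1  ≥
u = 1/2, w = 1/2 ↦ 1/2  <
u = 1/2, w = 1 ↦ 1/2  <
u = 1, w = 0 ↦ 1  ≥
u = 1, w = 1/2 ↦ 1/2  <
u = 1, w = 1 ↦ 0  <
So 5 of the 9 assignments meet the threshold.

5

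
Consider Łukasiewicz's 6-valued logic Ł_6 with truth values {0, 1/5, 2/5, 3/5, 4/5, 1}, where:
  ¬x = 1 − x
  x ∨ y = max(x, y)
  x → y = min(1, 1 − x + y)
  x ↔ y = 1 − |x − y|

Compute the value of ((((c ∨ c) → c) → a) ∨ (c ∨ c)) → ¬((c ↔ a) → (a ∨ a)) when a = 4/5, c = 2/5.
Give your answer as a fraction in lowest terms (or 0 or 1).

1/5

c ∨ c = 2/5 ∨ 2/5 = 2/5
(c ∨ c) → c = 2/5 → 2/5 = 1
((c ∨ c) → c) → a = 1 → 4/5 = 4/5
c ∨ c = 2/5 ∨ 2/5 = 2/5
(((c ∨ c) → c) → a) ∨ (c ∨ c) = 4/5 ∨ 2/5 = 4/5
c ↔ a = 2/5 ↔ 4/5 = 3/5
a ∨ a = 4/5 ∨ 4/5 = 4/5
(c ↔ a) → (a ∨ a) = 3/5 → 4/5 = 1
¬((c ↔ a) → (a ∨ a)) = ¬1 = 0
((((c ∨ c) → c) → a) ∨ (c ∨ c)) → ¬((c ↔ a) → (a ∨ a)) = 4/5 → 0 = 1/5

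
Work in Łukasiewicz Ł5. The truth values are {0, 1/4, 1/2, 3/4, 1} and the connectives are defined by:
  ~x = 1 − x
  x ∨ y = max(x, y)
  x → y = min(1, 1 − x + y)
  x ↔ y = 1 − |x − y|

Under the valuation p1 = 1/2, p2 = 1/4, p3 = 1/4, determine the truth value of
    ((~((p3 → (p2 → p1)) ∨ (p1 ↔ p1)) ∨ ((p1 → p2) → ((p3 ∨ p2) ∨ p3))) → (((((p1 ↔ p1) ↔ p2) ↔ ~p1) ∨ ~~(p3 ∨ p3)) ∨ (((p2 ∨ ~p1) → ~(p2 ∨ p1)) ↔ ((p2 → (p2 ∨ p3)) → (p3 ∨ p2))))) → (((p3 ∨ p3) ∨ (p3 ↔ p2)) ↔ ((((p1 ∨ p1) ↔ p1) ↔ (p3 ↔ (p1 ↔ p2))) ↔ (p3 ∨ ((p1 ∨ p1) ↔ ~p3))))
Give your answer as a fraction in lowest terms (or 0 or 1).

p2 → p1 = 1/4 → 1/2 = 1
p3 → (p2 → p1) = 1/4 → 1 = 1
p1 ↔ p1 = 1/2 ↔ 1/2 = 1
(p3 → (p2 → p1)) ∨ (p1 ↔ p1) = 1 ∨ 1 = 1
~((p3 → (p2 → p1)) ∨ (p1 ↔ p1)) = ~1 = 0
p1 → p2 = 1/2 → 1/4 = 3/4
p3 ∨ p2 = 1/4 ∨ 1/4 = 1/4
(p3 ∨ p2) ∨ p3 = 1/4 ∨ 1/4 = 1/4
(p1 → p2) → ((p3 ∨ p2) ∨ p3) = 3/4 → 1/4 = 1/2
~((p3 → (p2 → p1)) ∨ (p1 ↔ p1)) ∨ ((p1 → p2) → ((p3 ∨ p2) ∨ p3)) = 0 ∨ 1/2 = 1/2
p1 ↔ p1 = 1/2 ↔ 1/2 = 1
(p1 ↔ p1) ↔ p2 = 1 ↔ 1/4 = 1/4
~p1 = ~1/2 = 1/2
((p1 ↔ p1) ↔ p2) ↔ ~p1 = 1/4 ↔ 1/2 = 3/4
p3 ∨ p3 = 1/4 ∨ 1/4 = 1/4
~(p3 ∨ p3) = ~1/4 = 3/4
~~(p3 ∨ p3) = ~3/4 = 1/4
(((p1 ↔ p1) ↔ p2) ↔ ~p1) ∨ ~~(p3 ∨ p3) = 3/4 ∨ 1/4 = 3/4
~p1 = ~1/2 = 1/2
p2 ∨ ~p1 = 1/4 ∨ 1/2 = 1/2
p2 ∨ p1 = 1/4 ∨ 1/2 = 1/2
~(p2 ∨ p1) = ~1/2 = 1/2
(p2 ∨ ~p1) → ~(p2 ∨ p1) = 1/2 → 1/2 = 1
p2 ∨ p3 = 1/4 ∨ 1/4 = 1/4
p2 → (p2 ∨ p3) = 1/4 → 1/4 = 1
p3 ∨ p2 = 1/4 ∨ 1/4 = 1/4
(p2 → (p2 ∨ p3)) → (p3 ∨ p2) = 1 → 1/4 = 1/4
((p2 ∨ ~p1) → ~(p2 ∨ p1)) ↔ ((p2 → (p2 ∨ p3)) → (p3 ∨ p2)) = 1 ↔ 1/4 = 1/4
((((p1 ↔ p1) ↔ p2) ↔ ~p1) ∨ ~~(p3 ∨ p3)) ∨ (((p2 ∨ ~p1) → ~(p2 ∨ p1)) ↔ ((p2 → (p2 ∨ p3)) → (p3 ∨ p2))) = 3/4 ∨ 1/4 = 3/4
(~((p3 → (p2 → p1)) ∨ (p1 ↔ p1)) ∨ ((p1 → p2) → ((p3 ∨ p2) ∨ p3))) → (((((p1 ↔ p1) ↔ p2) ↔ ~p1) ∨ ~~(p3 ∨ p3)) ∨ (((p2 ∨ ~p1) → ~(p2 ∨ p1)) ↔ ((p2 → (p2 ∨ p3)) → (p3 ∨ p2)))) = 1/2 → 3/4 = 1
p3 ∨ p3 = 1/4 ∨ 1/4 = 1/4
p3 ↔ p2 = 1/4 ↔ 1/4 = 1
(p3 ∨ p3) ∨ (p3 ↔ p2) = 1/4 ∨ 1 = 1
p1 ∨ p1 = 1/2 ∨ 1/2 = 1/2
(p1 ∨ p1) ↔ p1 = 1/2 ↔ 1/2 = 1
p1 ↔ p2 = 1/2 ↔ 1/4 = 3/4
p3 ↔ (p1 ↔ p2) = 1/4 ↔ 3/4 = 1/2
((p1 ∨ p1) ↔ p1) ↔ (p3 ↔ (p1 ↔ p2)) = 1 ↔ 1/2 = 1/2
p1 ∨ p1 = 1/2 ∨ 1/2 = 1/2
~p3 = ~1/4 = 3/4
(p1 ∨ p1) ↔ ~p3 = 1/2 ↔ 3/4 = 3/4
p3 ∨ ((p1 ∨ p1) ↔ ~p3) = 1/4 ∨ 3/4 = 3/4
(((p1 ∨ p1) ↔ p1) ↔ (p3 ↔ (p1 ↔ p2))) ↔ (p3 ∨ ((p1 ∨ p1) ↔ ~p3)) = 1/2 ↔ 3/4 = 3/4
((p3 ∨ p3) ∨ (p3 ↔ p2)) ↔ ((((p1 ∨ p1) ↔ p1) ↔ (p3 ↔ (p1 ↔ p2))) ↔ (p3 ∨ ((p1 ∨ p1) ↔ ~p3))) = 1 ↔ 3/4 = 3/4
((~((p3 → (p2 → p1)) ∨ (p1 ↔ p1)) ∨ ((p1 → p2) → ((p3 ∨ p2) ∨ p3))) → (((((p1 ↔ p1) ↔ p2) ↔ ~p1) ∨ ~~(p3 ∨ p3)) ∨ (((p2 ∨ ~p1) → ~(p2 ∨ p1)) ↔ ((p2 → (p2 ∨ p3)) → (p3 ∨ p2))))) → (((p3 ∨ p3) ∨ (p3 ↔ p2)) ↔ ((((p1 ∨ p1) ↔ p1) ↔ (p3 ↔ (p1 ↔ p2))) ↔ (p3 ∨ ((p1 ∨ p1) ↔ ~p3)))) = 1 → 3/4 = 3/4

3/4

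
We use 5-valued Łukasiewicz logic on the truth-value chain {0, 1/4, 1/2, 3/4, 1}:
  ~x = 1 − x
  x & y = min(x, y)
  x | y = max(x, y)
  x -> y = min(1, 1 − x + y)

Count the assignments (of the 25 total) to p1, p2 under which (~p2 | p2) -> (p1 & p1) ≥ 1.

value 1: 9 assignments (counts)
value 3/4: 5 assignments
value 1/2: 5 assignments
value 1/4: 4 assignments
value 0: 2 assignments
So 9 of the 25 assignments meet the threshold.

9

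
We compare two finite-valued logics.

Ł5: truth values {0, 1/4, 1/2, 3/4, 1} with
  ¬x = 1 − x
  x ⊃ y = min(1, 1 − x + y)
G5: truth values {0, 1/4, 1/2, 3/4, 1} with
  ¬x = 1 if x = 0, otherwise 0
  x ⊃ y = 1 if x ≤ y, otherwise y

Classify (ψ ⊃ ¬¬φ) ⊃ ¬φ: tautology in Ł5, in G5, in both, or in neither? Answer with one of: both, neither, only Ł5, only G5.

neither

In Ł5: at φ = 1/4, ψ = 0 the value is 3/4 — not a tautology.
In G5: at φ = 1/4, ψ = 0 the value is 0 — not a tautology.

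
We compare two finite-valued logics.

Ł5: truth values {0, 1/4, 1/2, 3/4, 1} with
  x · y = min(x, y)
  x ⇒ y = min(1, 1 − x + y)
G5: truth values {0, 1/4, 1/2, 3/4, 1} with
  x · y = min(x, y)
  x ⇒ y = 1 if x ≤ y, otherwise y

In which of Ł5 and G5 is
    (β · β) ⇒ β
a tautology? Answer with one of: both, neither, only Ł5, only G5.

both

In Ł5: every assignment gives 1 — tautology.
In G5: every assignment gives 1 — tautology.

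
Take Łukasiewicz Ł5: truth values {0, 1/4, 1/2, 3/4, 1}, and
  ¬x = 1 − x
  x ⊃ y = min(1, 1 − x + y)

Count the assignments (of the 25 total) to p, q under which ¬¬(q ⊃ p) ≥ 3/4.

19

value 1: 15 assignments (counts)
value 3/4: 4 assignments (counts)
value 1/2: 3 assignments
value 1/4: 2 assignments
value 0: 1 assignment
So 19 of the 25 assignments meet the threshold.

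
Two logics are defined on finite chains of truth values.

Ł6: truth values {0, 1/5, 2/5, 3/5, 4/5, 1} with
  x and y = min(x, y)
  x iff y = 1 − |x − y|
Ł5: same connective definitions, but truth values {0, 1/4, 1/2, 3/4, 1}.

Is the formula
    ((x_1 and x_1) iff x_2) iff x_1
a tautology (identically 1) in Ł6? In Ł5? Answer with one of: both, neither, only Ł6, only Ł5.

neither

In Ł6: at x_1 = 0, x_2 = 0 the value is 0 — not a tautology.
In Ł5: at x_1 = 0, x_2 = 0 the value is 0 — not a tautology.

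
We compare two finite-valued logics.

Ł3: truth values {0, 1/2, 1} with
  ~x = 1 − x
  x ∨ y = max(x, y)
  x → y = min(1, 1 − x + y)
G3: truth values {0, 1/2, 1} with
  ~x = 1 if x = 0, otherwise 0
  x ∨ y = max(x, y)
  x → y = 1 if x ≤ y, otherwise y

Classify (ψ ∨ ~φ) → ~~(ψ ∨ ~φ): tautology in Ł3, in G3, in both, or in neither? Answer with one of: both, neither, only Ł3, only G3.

both

In Ł3: every assignment gives 1 — tautology.
In G3: every assignment gives 1 — tautology.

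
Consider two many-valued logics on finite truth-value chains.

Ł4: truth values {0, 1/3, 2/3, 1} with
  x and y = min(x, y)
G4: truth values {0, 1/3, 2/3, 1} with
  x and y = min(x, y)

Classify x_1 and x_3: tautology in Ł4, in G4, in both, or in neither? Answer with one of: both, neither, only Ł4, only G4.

In Ł4: at x_1 = 0, x_3 = 0 the value is 0 — not a tautology.
In G4: at x_1 = 0, x_3 = 0 the value is 0 — not a tautology.

neither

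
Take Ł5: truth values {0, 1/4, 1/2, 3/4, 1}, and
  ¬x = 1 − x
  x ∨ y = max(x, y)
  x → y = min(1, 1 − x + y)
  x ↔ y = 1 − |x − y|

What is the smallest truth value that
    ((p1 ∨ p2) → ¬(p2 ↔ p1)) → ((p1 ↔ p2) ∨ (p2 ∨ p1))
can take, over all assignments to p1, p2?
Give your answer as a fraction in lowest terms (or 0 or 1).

1/2

Take p1 = 0, p2 = 1/2:
p1 ∨ p2 = 0 ∨ 1/2 = 1/2
p2 ↔ p1 = 1/2 ↔ 0 = 1/2
¬(p2 ↔ p1) = ¬1/2 = 1/2
(p1 ∨ p2) → ¬(p2 ↔ p1) = 1/2 → 1/2 = 1
p1 ↔ p2 = 0 ↔ 1/2 = 1/2
p2 ∨ p1 = 1/2 ∨ 0 = 1/2
(p1 ↔ p2) ∨ (p2 ∨ p1) = 1/2 ∨ 1/2 = 1/2
((p1 ∨ p2) → ¬(p2 ↔ p1)) → ((p1 ↔ p2) ∨ (p2 ∨ p1)) = 1 → 1/2 = 1/2
No assignment yields a value below 1/2, so this is the minimum.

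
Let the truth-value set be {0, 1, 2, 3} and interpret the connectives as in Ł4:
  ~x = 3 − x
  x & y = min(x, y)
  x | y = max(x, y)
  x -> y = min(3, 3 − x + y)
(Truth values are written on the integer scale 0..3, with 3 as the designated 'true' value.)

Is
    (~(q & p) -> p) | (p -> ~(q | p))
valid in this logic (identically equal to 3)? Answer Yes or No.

Counterexample: take p = 1, q = 3.
q & p = 3 & 1 = 1
~(q & p) = ~1 = 2
~(q & p) -> p = 2 -> 1 = 2
q | p = 3 | 1 = 3
~(q | p) = ~3 = 0
p -> ~(q | p) = 1 -> 0 = 2
(~(q & p) -> p) | (p -> ~(q | p)) = 2 | 2 = 2
This gives 2 ≠ 3.

No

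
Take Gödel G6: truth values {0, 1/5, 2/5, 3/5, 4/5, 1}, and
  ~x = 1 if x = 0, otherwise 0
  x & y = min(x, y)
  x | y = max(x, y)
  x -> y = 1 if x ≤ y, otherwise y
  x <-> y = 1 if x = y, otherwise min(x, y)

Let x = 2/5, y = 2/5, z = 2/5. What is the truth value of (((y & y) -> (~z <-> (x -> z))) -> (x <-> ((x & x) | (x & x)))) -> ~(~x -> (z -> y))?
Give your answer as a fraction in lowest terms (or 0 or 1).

0

y & y = 2/5 & 2/5 = 2/5
~z = ~2/5 = 0
x -> z = 2/5 -> 2/5 = 1
~z <-> (x -> z) = 0 <-> 1 = 0
(y & y) -> (~z <-> (x -> z)) = 2/5 -> 0 = 0
x & x = 2/5 & 2/5 = 2/5
x & x = 2/5 & 2/5 = 2/5
(x & x) | (x & x) = 2/5 | 2/5 = 2/5
x <-> ((x & x) | (x & x)) = 2/5 <-> 2/5 = 1
((y & y) -> (~z <-> (x -> z))) -> (x <-> ((x & x) | (x & x))) = 0 -> 1 = 1
~x = ~2/5 = 0
z -> y = 2/5 -> 2/5 = 1
~x -> (z -> y) = 0 -> 1 = 1
~(~x -> (z -> y)) = ~1 = 0
(((y & y) -> (~z <-> (x -> z))) -> (x <-> ((x & x) | (x & x)))) -> ~(~x -> (z -> y)) = 1 -> 0 = 0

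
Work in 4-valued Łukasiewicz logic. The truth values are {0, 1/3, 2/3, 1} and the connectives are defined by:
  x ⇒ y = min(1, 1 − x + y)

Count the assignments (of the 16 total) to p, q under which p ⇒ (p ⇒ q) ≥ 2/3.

p = 0, q = 0 ↦ 1  ≥
p = 0, q = 1/3 ↦ 1  ≥
p = 0, q = 2/3 ↦ 1  ≥
p = 0, q = 1 ↦ 1  ≥
p = 1/3, q = 0 ↦ 1  ≥
p = 1/3, q = 1/3 ↦ 1  ≥
p = 1/3, q = 2/3 ↦ 1  ≥
p = 1/3, q = 1 ↦ 1  ≥
p = 2/3, q = 0 ↦ 2/3  ≥
p = 2/3, q = 1/3 ↦ 1  ≥
p = 2/3, q = 2/3 ↦ 1  ≥
p = 2/3, q = 1 ↦ 1  ≥
p = 1, q = 0 ↦ 0  <
p = 1, q = 1/3 ↦ 1/3  <
p = 1, q = 2/3 ↦ 2/3  ≥
p = 1, q = 1 ↦ 1  ≥
So 14 of the 16 assignments meet the threshold.

14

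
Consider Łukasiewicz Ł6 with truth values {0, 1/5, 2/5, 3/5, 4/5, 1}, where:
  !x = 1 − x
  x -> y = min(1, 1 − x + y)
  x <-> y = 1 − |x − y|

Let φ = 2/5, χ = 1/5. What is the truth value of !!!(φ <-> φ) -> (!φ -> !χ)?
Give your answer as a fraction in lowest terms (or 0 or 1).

1

φ <-> φ = 2/5 <-> 2/5 = 1
!(φ <-> φ) = !1 = 0
!!(φ <-> φ) = !0 = 1
!!!(φ <-> φ) = !1 = 0
!φ = !2/5 = 3/5
!χ = !1/5 = 4/5
!φ -> !χ = 3/5 -> 4/5 = 1
!!!(φ <-> φ) -> (!φ -> !χ) = 0 -> 1 = 1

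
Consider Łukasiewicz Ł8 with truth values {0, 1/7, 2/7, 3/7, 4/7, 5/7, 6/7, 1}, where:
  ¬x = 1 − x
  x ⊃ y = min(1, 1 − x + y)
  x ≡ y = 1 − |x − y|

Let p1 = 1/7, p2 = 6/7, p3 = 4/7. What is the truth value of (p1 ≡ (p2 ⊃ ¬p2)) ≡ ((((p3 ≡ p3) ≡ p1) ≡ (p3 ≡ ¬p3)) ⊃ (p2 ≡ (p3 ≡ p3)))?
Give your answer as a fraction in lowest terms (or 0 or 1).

6/7

¬p2 = ¬6/7 = 1/7
p2 ⊃ ¬p2 = 6/7 ⊃ 1/7 = 2/7
p1 ≡ (p2 ⊃ ¬p2) = 1/7 ≡ 2/7 = 6/7
p3 ≡ p3 = 4/7 ≡ 4/7 = 1
(p3 ≡ p3) ≡ p1 = 1 ≡ 1/7 = 1/7
¬p3 = ¬4/7 = 3/7
p3 ≡ ¬p3 = 4/7 ≡ 3/7 = 6/7
((p3 ≡ p3) ≡ p1) ≡ (p3 ≡ ¬p3) = 1/7 ≡ 6/7 = 2/7
p3 ≡ p3 = 4/7 ≡ 4/7 = 1
p2 ≡ (p3 ≡ p3) = 6/7 ≡ 1 = 6/7
(((p3 ≡ p3) ≡ p1) ≡ (p3 ≡ ¬p3)) ⊃ (p2 ≡ (p3 ≡ p3)) = 2/7 ⊃ 6/7 = 1
(p1 ≡ (p2 ⊃ ¬p2)) ≡ ((((p3 ≡ p3) ≡ p1) ≡ (p3 ≡ ¬p3)) ⊃ (p2 ≡ (p3 ≡ p3))) = 6/7 ≡ 1 = 6/7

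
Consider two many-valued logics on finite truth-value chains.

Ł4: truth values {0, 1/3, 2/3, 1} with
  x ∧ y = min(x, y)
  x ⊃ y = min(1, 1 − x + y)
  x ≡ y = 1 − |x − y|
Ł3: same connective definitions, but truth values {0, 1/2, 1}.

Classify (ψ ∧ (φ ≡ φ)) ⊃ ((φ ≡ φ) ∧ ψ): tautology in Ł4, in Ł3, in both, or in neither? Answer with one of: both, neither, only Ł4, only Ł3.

both

In Ł4: every assignment gives 1 — tautology.
In Ł3: every assignment gives 1 — tautology.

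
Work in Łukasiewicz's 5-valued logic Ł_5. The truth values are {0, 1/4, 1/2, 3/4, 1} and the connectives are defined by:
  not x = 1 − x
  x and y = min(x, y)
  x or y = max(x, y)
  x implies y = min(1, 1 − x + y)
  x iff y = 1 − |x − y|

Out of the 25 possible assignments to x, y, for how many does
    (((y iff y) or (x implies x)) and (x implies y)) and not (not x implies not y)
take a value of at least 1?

1

value 1: 1 assignment (counts)
value 3/4: 2 assignments
value 1/2: 3 assignments
value 1/4: 4 assignments
value 0: 15 assignments
So 1 of the 25 assignments meets the threshold.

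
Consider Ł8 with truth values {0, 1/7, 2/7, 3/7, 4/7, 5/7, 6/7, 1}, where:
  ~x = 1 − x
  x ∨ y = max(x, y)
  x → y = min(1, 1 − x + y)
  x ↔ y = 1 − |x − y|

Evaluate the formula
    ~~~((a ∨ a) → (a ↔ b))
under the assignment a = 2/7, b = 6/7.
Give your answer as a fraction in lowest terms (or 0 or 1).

0

a ∨ a = 2/7 ∨ 2/7 = 2/7
a ↔ b = 2/7 ↔ 6/7 = 3/7
(a ∨ a) → (a ↔ b) = 2/7 → 3/7 = 1
~((a ∨ a) → (a ↔ b)) = ~1 = 0
~~((a ∨ a) → (a ↔ b)) = ~0 = 1
~~~((a ∨ a) → (a ↔ b)) = ~1 = 0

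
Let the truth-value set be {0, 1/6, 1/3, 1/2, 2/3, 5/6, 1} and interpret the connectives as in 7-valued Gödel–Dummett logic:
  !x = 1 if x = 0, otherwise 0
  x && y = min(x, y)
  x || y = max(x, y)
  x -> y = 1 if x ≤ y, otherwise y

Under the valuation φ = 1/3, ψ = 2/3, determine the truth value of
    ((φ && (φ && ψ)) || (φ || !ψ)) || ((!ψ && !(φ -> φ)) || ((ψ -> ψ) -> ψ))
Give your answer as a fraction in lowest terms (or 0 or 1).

2/3

φ && ψ = 1/3 && 2/3 = 1/3
φ && (φ && ψ) = 1/3 && 1/3 = 1/3
!ψ = !2/3 = 0
φ || !ψ = 1/3 || 0 = 1/3
(φ && (φ && ψ)) || (φ || !ψ) = 1/3 || 1/3 = 1/3
!ψ = !2/3 = 0
φ -> φ = 1/3 -> 1/3 = 1
!(φ -> φ) = !1 = 0
!ψ && !(φ -> φ) = 0 && 0 = 0
ψ -> ψ = 2/3 -> 2/3 = 1
(ψ -> ψ) -> ψ = 1 -> 2/3 = 2/3
(!ψ && !(φ -> φ)) || ((ψ -> ψ) -> ψ) = 0 || 2/3 = 2/3
((φ && (φ && ψ)) || (φ || !ψ)) || ((!ψ && !(φ -> φ)) || ((ψ -> ψ) -> ψ)) = 1/3 || 2/3 = 2/3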